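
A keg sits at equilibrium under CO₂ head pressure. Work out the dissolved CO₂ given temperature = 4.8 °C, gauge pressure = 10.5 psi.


vols = (P + 14.695)·(0.01821 + 0.09011·e^(−0.04·T))
vols = (10.5 + 14.695)·(0.01821 + 0.09011·e^(−0.04·4.8))

2.3325 volumes


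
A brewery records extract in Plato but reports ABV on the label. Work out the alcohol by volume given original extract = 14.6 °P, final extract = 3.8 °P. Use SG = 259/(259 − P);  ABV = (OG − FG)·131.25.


OG = 259/(259 − 14.6) = 1.0597
FG = 259/(259 − 3.8) = 1.0149
ABV = (1.0597 − 1.0149)·131.25

5.8863 % ABV


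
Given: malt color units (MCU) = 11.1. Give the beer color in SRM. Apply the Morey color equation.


SRM = 1.4922 · MCU^0.6859
SRM = 1.4922 · 11.1^0.6859

7.7770 SRM


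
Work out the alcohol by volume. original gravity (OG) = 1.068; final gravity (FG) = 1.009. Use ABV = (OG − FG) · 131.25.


ABV = (1.068 − 1.009) · 131.25

7.7438 % ABV


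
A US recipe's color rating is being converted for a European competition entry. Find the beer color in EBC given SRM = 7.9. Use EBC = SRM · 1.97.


EBC = 7.9 · 1.97

15.5630 EBC


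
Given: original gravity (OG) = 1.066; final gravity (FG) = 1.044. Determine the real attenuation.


AA = (OG−FG)/(OG−1)·100;  RA = AA·0.8192
AA = (1.066 − 1.044)/(1.066 − 1)·100 = 33.3333
RA = 33.3333·0.8192

27.3067 %


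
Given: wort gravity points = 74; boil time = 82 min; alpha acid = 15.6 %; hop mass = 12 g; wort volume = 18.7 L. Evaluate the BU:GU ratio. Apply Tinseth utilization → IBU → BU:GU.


U = 1.65·0.000125^(GP/1000)·(1−e^(−0.04t))/4.15;  IBU = (α/100)·m·U·1000/V;  BU:GU = IBU/GP
U = 1.65·0.000125^(74/1000)·(1−e^(−0.04·82))/4.15 = 0.1968
IBU = (15.6/100)·12·0.1968·1000/18.7 = 19.6976
BU:GU = 19.6976/74

0.2662


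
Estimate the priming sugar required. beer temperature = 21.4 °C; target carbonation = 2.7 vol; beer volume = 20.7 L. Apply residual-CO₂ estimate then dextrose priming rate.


residual = 14.695·(0.01821 + 0.09011·e^(−0.04·T));  sugar = (target − residual)·4.0·V
residual = 14.695·(0.01821 + 0.09011·e^(−0.04·21.4)) = 0.8302
sugar = (2.7 − 0.8302)·4.0·20.7

154.8212 g


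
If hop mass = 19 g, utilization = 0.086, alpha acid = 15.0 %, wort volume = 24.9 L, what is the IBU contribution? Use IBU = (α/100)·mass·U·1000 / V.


IBU = (15.0/100)·19·0.086·1000 / 24.9

9.8434 IBU


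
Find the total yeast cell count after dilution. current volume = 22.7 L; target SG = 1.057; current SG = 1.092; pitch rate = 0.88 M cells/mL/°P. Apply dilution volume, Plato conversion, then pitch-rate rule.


V_w = V·((SG_c−1)/(SG_t−1)−1);  °P = 259 − 259/SG_t;  cells = rate·(V+V_w)·°P
V_w = 22.7·((1.092−1)/(1.057−1)−1) = 13.9386
V_final = 22.7 + 13.9386 = 36.6386
°P = 259 − 259/1.057 = 13.9669
cells = 0.88·36.6386·13.9669

450.3199 billion cells


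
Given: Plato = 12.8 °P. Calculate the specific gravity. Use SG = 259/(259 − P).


SG = 259/(259 − 12.8)

1.0520


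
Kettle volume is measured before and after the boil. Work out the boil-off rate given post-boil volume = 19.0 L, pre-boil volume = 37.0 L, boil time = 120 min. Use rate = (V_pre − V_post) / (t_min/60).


rate = (37.0 − 19.0) / (120/60)

9.0000 L/hr


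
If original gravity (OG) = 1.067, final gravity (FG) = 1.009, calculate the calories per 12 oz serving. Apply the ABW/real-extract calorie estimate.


ABW = (OG−FG)·131.25·0.79/FG;  °P = 259 − 259/SG (for OG→OE and FG→AE);  RE = 0.1808·OE + 0.8192·AE;  Cal = (6.9·ABW + 4·(RE−0.1))·FG·3.55
ABW = (1.067 − 1.009)·131.25·0.79/1.009 = 5.9602
OE = 259 − 259/1.067 = 16.2634 °P
AE = 259 − 259/1.009 = 2.3102 °P
RE = 0.1808·16.2634 + 0.8192·2.3102 = 4.8329 °P
Cal = (6.9·5.9602 + 4·(4.8329−0.1))·1.009·3.55

215.1224 kcal


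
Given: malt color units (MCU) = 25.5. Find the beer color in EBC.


SRM = 1.4922·MCU^0.6859;  EBC = SRM·1.97
SRM = 1.4922·25.5^0.6859 = 13.7586
EBC = 13.7586·1.97

27.1044 EBC


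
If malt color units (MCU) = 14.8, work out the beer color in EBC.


SRM = 1.4922·MCU^0.6859;  EBC = SRM·1.97
SRM = 1.4922·14.8^0.6859 = 9.4735
EBC = 9.4735·1.97

18.6628 EBC


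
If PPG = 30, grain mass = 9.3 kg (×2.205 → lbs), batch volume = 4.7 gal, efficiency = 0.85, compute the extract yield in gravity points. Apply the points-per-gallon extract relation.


points = lbs × PPG × eff / vol
lbs = 9.3 × 2.205 = 20.5065
points = 20.5065 × 30 × 0.85 / 4.7

111.2587 points


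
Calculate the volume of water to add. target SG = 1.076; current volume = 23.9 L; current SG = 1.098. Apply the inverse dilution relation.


V_water = V·((SG_curr − 1)/(SG_target − 1) − 1)
V_water = 23.9·((1.098 − 1)/(1.076 − 1) − 1)

6.9184 L


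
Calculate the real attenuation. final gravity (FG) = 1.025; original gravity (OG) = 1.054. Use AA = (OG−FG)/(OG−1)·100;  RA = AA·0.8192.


AA = (1.054 − 1.025)/(1.054 − 1)·100 = 53.7037
RA = 53.7037·0.8192

43.9941 %


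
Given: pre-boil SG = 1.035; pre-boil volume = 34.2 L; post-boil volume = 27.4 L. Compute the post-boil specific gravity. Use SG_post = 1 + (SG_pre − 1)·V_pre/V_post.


pts_pre = (1.035 − 1)·1000 = 35.0000
pts_post = 35.0000·34.2/27.4 = 43.6861
SG_post = 1 + 43.6861/1000

1.0437


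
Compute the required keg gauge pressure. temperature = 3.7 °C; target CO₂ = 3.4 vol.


psi = vols/(0.01821 + 0.09011·e^(−0.04·T)) − 14.695
psi = 3.4/(0.01821 + 0.09011·e^(−0.04·3.7)) − 14.695

20.7498 psi


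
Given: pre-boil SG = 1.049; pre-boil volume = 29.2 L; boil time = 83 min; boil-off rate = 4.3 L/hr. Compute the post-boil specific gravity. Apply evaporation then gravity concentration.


V_post = V_pre − rate·(t/60);  SG_post = 1 + (SG_pre−1)·V_pre/V_post
V_post = 29.2 − 4.3·(83/60) = 23.2517
SG_post = 1 + (1.049 − 1)·29.2/23.2517

1.0615


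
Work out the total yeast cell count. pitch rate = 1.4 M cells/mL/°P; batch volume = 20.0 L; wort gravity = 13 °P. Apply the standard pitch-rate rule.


cells (billions) = rate · V_L · °P
cells = 1.4 · 20.0 · 13

364.0000 billion cells


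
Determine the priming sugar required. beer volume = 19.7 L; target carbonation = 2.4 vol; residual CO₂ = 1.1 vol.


sugar = (target − residual)·4.0·V
sugar = (2.4 − 1.1)·4.0·19.7

102.4400 g


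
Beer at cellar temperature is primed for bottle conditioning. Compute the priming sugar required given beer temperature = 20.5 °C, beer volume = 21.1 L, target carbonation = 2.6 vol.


residual = 14.695·(0.01821 + 0.09011·e^(−0.04·T));  sugar = (target − residual)·4.0·V
residual = 14.695·(0.01821 + 0.09011·e^(−0.04·20.5)) = 0.8508
sugar = (2.6 − 0.8508)·4.0·21.1

147.6324 g


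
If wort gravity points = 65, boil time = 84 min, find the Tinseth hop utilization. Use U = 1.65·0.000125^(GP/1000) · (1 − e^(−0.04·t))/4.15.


bigness = 1.65·0.000125^(65/1000) = 0.9200
boil_factor = (1 − e^(−0.04·84))/4.15 = 0.2326
U = 0.9200 · 0.2326

0.2140


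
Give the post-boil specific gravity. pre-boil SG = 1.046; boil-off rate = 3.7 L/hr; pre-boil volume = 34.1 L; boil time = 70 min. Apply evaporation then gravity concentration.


V_post = V_pre − rate·(t/60);  SG_post = 1 + (SG_pre−1)·V_pre/V_post
V_post = 34.1 − 3.7·(70/60) = 29.7833
SG_post = 1 + (1.046 − 1)·34.1/29.7833

1.0527


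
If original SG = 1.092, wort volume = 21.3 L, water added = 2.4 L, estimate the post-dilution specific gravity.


SG_new = 1 + (SG_old − 1)·V_old/(V_old + V_water)
pts = (1.092 − 1)·1000·21.3/(21.3 + 2.4) = 82.6835
SG_new = 1 + 82.6835/1000

1.0827


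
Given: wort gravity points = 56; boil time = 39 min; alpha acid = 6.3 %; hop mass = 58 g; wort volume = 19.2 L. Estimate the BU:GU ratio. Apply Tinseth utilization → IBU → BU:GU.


U = 1.65·0.000125^(GP/1000)·(1−e^(−0.04t))/4.15;  IBU = (α/100)·m·U·1000/V;  BU:GU = IBU/GP
U = 1.65·0.000125^(56/1000)·(1−e^(−0.04·39))/4.15 = 0.1899
IBU = (6.3/100)·58·0.1899·1000/19.2 = 36.1312
BU:GU = 36.1312/56

0.6452


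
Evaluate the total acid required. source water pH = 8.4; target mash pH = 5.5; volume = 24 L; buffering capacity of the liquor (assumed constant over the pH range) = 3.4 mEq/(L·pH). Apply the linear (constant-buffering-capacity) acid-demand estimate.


acid = buffering capacity · (pH_source − pH_target) · V
acid = 3.4 · (8.4 − 5.5) · 24

236.6400 mEq


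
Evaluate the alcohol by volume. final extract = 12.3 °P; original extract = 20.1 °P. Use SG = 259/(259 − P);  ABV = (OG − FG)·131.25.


OG = 259/(259 − 20.1) = 1.0841
FG = 259/(259 − 12.3) = 1.0499
ABV = (1.0841 − 1.0499)·131.25

4.4989 % ABV


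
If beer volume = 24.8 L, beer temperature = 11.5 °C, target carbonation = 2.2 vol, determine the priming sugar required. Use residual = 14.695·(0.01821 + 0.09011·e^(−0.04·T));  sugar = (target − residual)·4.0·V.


residual = 14.695·(0.01821 + 0.09011·e^(−0.04·11.5)) = 1.1035
sugar = (2.2 − 1.1035)·4.0·24.8

108.7708 g


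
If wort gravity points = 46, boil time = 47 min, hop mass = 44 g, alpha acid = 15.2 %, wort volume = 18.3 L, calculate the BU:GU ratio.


U = 1.65·0.000125^(GP/1000)·(1−e^(−0.04t))/4.15;  IBU = (α/100)·m·U·1000/V;  BU:GU = IBU/GP
U = 1.65·0.000125^(46/1000)·(1−e^(−0.04·47))/4.15 = 0.2228
IBU = (15.2/100)·44·0.2228·1000/18.3 = 81.4390
BU:GU = 81.4390/46

1.7704


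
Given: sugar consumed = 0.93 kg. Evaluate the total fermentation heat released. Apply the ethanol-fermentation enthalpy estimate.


Q = m_sugar · 590 kJ/kg
Q = 0.93 · 590

548.7000 kJ


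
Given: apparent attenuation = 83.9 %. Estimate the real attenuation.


RA = AA · 0.8192
RA = 83.9 · 0.8192

68.7309 %


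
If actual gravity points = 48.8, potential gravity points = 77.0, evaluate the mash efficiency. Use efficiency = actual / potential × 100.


efficiency = 48.8 / 77.0 × 100

63.3766 %


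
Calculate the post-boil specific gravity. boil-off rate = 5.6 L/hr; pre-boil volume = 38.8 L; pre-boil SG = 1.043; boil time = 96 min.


V_post = V_pre − rate·(t/60);  SG_post = 1 + (SG_pre−1)·V_pre/V_post
V_post = 38.8 − 5.6·(96/60) = 29.8400
SG_post = 1 + (1.043 − 1)·38.8/29.8400

1.0559


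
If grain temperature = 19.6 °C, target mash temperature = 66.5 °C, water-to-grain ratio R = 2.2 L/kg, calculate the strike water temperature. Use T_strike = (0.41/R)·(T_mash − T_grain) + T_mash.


T_strike = (0.41/2.2)·(66.5 − 19.6) + 66.5

75.2405 °C


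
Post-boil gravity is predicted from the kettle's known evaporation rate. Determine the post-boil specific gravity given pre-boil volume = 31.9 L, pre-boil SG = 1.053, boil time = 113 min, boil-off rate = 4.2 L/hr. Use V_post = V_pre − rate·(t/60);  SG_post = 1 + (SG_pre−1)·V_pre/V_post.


V_post = 31.9 − 4.2·(113/60) = 23.9900
SG_post = 1 + (1.053 − 1)·31.9/23.9900

1.0705


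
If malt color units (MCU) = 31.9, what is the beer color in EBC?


SRM = 1.4922·MCU^0.6859;  EBC = SRM·1.97
SRM = 1.4922·31.9^0.6859 = 16.0427
EBC = 16.0427·1.97

31.6041 EBC


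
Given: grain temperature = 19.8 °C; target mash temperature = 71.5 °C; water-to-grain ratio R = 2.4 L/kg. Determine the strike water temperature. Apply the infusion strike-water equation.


T_strike = (0.41/R)·(T_mash − T_grain) + T_mash
T_strike = (0.41/2.4)·(71.5 − 19.8) + 71.5

80.3321 °C


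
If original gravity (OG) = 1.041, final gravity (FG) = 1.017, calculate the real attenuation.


AA = (OG−FG)/(OG−1)·100;  RA = AA·0.8192
AA = (1.041 − 1.017)/(1.041 − 1)·100 = 58.5366
RA = 58.5366·0.8192

47.9532 %


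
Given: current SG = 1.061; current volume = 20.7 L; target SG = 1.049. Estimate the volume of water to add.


V_water = V·((SG_curr − 1)/(SG_target − 1) − 1)
V_water = 20.7·((1.061 − 1)/(1.049 − 1) − 1)

5.0694 L


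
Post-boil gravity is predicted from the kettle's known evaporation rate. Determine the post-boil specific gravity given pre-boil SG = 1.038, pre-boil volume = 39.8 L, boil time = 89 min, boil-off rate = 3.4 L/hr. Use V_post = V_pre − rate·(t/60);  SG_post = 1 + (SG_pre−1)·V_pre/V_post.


V_post = 39.8 − 3.4·(89/60) = 34.7567
SG_post = 1 + (1.038 − 1)·39.8/34.7567

1.0435


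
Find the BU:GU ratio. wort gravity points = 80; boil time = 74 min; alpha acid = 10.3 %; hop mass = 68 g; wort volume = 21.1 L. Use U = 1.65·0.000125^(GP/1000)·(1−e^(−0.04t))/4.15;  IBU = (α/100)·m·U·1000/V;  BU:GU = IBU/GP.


U = 1.65·0.000125^(80/1000)·(1−e^(−0.04·74))/4.15 = 0.1837
IBU = (10.3/100)·68·0.1837·1000/21.1 = 60.9738
BU:GU = 60.9738/80

0.7622


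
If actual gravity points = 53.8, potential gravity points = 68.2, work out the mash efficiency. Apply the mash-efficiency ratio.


efficiency = actual / potential × 100
efficiency = 53.8 / 68.2 × 100

78.8856 %


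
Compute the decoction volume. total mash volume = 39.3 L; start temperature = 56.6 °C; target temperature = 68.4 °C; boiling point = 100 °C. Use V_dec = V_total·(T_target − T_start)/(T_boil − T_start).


V_dec = 39.3·(68.4 − 56.6)/(100 − 56.6)

10.6853 L


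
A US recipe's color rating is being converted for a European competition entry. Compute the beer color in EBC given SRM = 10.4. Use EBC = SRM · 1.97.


EBC = 10.4 · 1.97

20.4880 EBC


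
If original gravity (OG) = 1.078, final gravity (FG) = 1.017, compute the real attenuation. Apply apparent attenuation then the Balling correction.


AA = (OG−FG)/(OG−1)·100;  RA = AA·0.8192
AA = (1.078 − 1.017)/(1.078 − 1)·100 = 78.2051
RA = 78.2051·0.8192

64.0656 %


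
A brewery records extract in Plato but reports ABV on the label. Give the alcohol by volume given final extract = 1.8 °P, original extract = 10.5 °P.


SG = 259/(259 − P);  ABV = (OG − FG)·131.25
OG = 259/(259 − 10.5) = 1.0423
FG = 259/(259 − 1.8) = 1.0070
ABV = (1.0423 − 1.0070)·131.25

4.6272 % ABV


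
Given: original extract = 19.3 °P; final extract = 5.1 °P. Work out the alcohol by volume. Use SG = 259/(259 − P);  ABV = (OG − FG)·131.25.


OG = 259/(259 − 19.3) = 1.0805
FG = 259/(259 − 5.1) = 1.0201
ABV = (1.0805 − 1.0201)·131.25

7.9315 % ABV


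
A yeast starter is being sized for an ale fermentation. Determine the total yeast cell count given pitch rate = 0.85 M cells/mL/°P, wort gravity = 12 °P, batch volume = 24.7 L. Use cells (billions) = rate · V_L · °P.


cells = 0.85 · 24.7 · 12

251.9400 billion cells


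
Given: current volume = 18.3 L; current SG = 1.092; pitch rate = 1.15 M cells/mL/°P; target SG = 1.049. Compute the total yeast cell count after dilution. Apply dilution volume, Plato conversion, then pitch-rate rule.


V_w = V·((SG_c−1)/(SG_t−1)−1);  °P = 259 − 259/SG_t;  cells = rate·(V+V_w)·°P
V_w = 18.3·((1.092−1)/(1.049−1)−1) = 16.0592
V_final = 18.3 + 16.0592 = 34.3592
°P = 259 − 259/1.049 = 12.0982
cells = 1.15·34.3592·12.0982

478.0365 billion cells


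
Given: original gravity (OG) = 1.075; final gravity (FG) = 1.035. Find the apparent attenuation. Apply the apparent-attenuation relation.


AA = (OG − FG)/(OG − 1) · 100
AA = (1.075 − 1.035)/(1.075 − 1) · 100

53.3333 %


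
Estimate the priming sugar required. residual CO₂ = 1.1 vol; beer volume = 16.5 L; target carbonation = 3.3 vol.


sugar = (target − residual)·4.0·V
sugar = (3.3 − 1.1)·4.0·16.5

145.2000 g


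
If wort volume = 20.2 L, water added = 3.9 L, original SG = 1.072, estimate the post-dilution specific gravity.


SG_new = 1 + (SG_old − 1)·V_old/(V_old + V_water)
pts = (1.072 − 1)·1000·20.2/(20.2 + 3.9) = 60.3485
SG_new = 1 + 60.3485/1000

1.0603


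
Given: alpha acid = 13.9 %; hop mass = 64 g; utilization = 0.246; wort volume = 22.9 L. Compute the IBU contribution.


IBU = (α/100)·mass·U·1000 / V
IBU = (13.9/100)·64·0.246·1000 / 22.9

95.5640 IBU


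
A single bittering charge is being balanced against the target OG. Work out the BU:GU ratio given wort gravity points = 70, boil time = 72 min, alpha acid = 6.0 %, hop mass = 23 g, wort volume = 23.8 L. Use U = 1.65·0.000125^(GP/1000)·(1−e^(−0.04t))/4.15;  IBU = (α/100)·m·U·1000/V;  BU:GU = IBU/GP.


U = 1.65·0.000125^(70/1000)·(1−e^(−0.04·72))/4.15 = 0.2000
IBU = (6.0/100)·23·0.2000·1000/23.8 = 11.5993
BU:GU = 11.5993/70

0.1657


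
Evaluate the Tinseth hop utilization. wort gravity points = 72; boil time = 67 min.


U = 1.65·0.000125^(GP/1000) · (1 − e^(−0.04·t))/4.15
bigness = 1.65·0.000125^(72/1000) = 0.8639
boil_factor = (1 − e^(−0.04·67))/4.15 = 0.2244
U = 0.8639 · 0.2244

0.1939


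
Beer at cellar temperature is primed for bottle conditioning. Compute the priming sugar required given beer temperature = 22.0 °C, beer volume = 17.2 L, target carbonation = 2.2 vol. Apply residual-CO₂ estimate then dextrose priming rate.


residual = 14.695·(0.01821 + 0.09011·e^(−0.04·T));  sugar = (target − residual)·4.0·V
residual = 14.695·(0.01821 + 0.09011·e^(−0.04·22.0)) = 0.8168
sugar = (2.2 − 0.8168)·4.0·17.2

95.1616 g


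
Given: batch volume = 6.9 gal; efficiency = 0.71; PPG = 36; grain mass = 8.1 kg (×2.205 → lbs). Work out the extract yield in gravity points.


points = lbs × PPG × eff / vol
lbs = 8.1 × 2.205 = 17.8605
points = 17.8605 × 36 × 0.71 / 6.9

66.1615 points


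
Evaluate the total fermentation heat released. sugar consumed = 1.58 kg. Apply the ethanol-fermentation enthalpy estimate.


Q = m_sugar · 590 kJ/kg
Q = 1.58 · 590

932.2000 kJ


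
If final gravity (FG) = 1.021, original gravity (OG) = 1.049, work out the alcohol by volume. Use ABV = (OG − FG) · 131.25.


ABV = (1.049 − 1.021) · 131.25

3.6750 % ABV


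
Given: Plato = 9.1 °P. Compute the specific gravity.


SG = 259/(259 − P)
SG = 259/(259 − 9.1)

1.0364


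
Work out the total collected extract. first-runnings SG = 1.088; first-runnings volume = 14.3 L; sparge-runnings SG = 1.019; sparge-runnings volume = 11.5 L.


total = Σ (SG_i − 1)·1000·V_i
first = (1.088 − 1)·1000·14.3 = 1258.4000
sparge = (1.019 − 1)·1000·11.5 = 218.5000
total = 1258.4000 + 218.5000

1476.9000 gravity·L


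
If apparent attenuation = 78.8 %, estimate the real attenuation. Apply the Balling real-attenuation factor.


RA = AA · 0.8192
RA = 78.8 · 0.8192

64.5530 %


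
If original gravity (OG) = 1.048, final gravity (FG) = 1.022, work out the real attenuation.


AA = (OG−FG)/(OG−1)·100;  RA = AA·0.8192
AA = (1.048 − 1.022)/(1.048 − 1)·100 = 54.1667
RA = 54.1667·0.8192

44.3733 %


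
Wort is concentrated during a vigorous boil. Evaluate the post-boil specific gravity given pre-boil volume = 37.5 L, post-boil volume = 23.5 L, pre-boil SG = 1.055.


SG_post = 1 + (SG_pre − 1)·V_pre/V_post
pts_pre = (1.055 − 1)·1000 = 55.0000
pts_post = 55.0000·37.5/23.5 = 87.7660
SG_post = 1 + 87.7660/1000

1.0878


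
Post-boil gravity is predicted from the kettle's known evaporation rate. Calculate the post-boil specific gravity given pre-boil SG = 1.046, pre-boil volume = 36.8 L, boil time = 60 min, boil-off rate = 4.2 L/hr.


V_post = V_pre − rate·(t/60);  SG_post = 1 + (SG_pre−1)·V_pre/V_post
V_post = 36.8 − 4.2·(60/60) = 32.6000
SG_post = 1 + (1.046 − 1)·36.8/32.6000

1.0519


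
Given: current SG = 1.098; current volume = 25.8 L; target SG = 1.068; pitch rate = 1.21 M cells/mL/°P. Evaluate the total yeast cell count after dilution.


V_w = V·((SG_c−1)/(SG_t−1)−1);  °P = 259 − 259/SG_t;  cells = rate·(V+V_w)·°P
V_w = 25.8·((1.098−1)/(1.068−1)−1) = 11.3824
V_final = 25.8 + 11.3824 = 37.1824
°P = 259 − 259/1.068 = 16.4906
cells = 1.21·37.1824·16.4906

741.9244 billion cells


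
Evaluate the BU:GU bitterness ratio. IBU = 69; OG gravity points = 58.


BU:GU = IBU / OG_points
BU:GU = 69 / 58

1.1897


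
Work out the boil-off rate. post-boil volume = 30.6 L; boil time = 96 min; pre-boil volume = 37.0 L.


rate = (V_pre − V_post) / (t_min/60)
rate = (37.0 − 30.6) / (96/60)

4.0000 L/hr


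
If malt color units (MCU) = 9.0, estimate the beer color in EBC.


SRM = 1.4922·MCU^0.6859;  EBC = SRM·1.97
SRM = 1.4922·9.0^0.6859 = 6.7351
EBC = 6.7351·1.97

13.2681 EBC


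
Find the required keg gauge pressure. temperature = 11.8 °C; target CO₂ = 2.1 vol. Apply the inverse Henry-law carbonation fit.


psi = vols/(0.01821 + 0.09011·e^(−0.04·T)) − 14.695
psi = 2.1/(0.01821 + 0.09011·e^(−0.04·11.8)) − 14.695

13.5246 psi


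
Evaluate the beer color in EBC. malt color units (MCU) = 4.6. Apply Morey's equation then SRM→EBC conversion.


SRM = 1.4922·MCU^0.6859;  EBC = SRM·1.97
SRM = 1.4922·4.6^0.6859 = 4.2502
EBC = 4.2502·1.97

8.3730 EBC


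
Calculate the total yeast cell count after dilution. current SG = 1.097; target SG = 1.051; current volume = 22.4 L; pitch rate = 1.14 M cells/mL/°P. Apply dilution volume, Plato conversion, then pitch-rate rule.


V_w = V·((SG_c−1)/(SG_t−1)−1);  °P = 259 − 259/SG_t;  cells = rate·(V+V_w)·°P
V_w = 22.4·((1.097−1)/(1.051−1)−1) = 20.2039
V_final = 22.4 + 20.2039 = 42.6039
°P = 259 − 259/1.051 = 12.5680
cells = 1.14·42.6039·12.5680

610.4100 billion cells


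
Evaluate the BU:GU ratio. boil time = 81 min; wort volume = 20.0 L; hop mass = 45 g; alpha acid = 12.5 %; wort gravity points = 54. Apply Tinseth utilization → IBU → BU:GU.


U = 1.65·0.000125^(GP/1000)·(1−e^(−0.04t))/4.15;  IBU = (α/100)·m·U·1000/V;  BU:GU = IBU/GP
U = 1.65·0.000125^(54/1000)·(1−e^(−0.04·81))/4.15 = 0.2351
IBU = (12.5/100)·45·0.2351·1000/20.0 = 66.1319
BU:GU = 66.1319/54

1.2247


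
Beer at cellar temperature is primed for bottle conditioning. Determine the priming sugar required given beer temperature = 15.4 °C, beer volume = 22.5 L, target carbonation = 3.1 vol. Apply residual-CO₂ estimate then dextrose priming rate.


residual = 14.695·(0.01821 + 0.09011·e^(−0.04·T));  sugar = (target − residual)·4.0·V
residual = 14.695·(0.01821 + 0.09011·e^(−0.04·15.4)) = 0.9828
sugar = (3.1 − 0.9828)·4.0·22.5

190.5499 g


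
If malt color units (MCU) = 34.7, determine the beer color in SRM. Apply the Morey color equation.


SRM = 1.4922 · MCU^0.6859
SRM = 1.4922 · 34.7^0.6859

16.9957 SRM


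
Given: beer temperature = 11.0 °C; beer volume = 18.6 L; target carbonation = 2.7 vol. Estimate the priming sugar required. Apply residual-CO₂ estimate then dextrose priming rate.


residual = 14.695·(0.01821 + 0.09011·e^(−0.04·T));  sugar = (target − residual)·4.0·V
residual = 14.695·(0.01821 + 0.09011·e^(−0.04·11.0)) = 1.1204
sugar = (2.7 − 1.1204)·4.0·18.6

117.5217 g


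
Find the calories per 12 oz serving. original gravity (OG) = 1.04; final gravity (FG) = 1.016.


ABW = (OG−FG)·131.25·0.79/FG;  °P = 259 − 259/SG (for OG→OE and FG→AE);  RE = 0.1808·OE + 0.8192·AE;  Cal = (6.9·ABW + 4·(RE−0.1))·FG·3.55
ABW = (1.04 − 1.016)·131.25·0.79/1.016 = 2.4493
OE = 259 − 259/1.04 = 9.9615 °P
AE = 259 − 259/1.016 = 4.0787 °P
RE = 0.1808·9.9615 + 0.8192·4.0787 = 5.1424 °P
Cal = (6.9·2.4493 + 4·(5.1424−0.1))·1.016·3.55

133.7028 kcal


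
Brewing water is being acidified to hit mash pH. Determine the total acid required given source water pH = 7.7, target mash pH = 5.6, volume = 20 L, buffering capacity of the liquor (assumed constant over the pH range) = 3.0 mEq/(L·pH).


acid = buffering capacity · (pH_source − pH_target) · V
acid = 3.0 · (7.7 − 5.6) · 20

126.0000 mEq


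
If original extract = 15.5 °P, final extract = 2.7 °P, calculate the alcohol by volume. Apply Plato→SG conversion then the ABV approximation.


SG = 259/(259 − P);  ABV = (OG − FG)·131.25
OG = 259/(259 − 15.5) = 1.0637
FG = 259/(259 − 2.7) = 1.0105
ABV = (1.0637 − 1.0105)·131.25

6.9721 % ABV


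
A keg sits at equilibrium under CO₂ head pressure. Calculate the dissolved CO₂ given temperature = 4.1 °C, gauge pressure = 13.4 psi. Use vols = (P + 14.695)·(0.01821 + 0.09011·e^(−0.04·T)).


vols = (13.4 + 14.695)·(0.01821 + 0.09011·e^(−0.04·4.1))

2.6603 volumes


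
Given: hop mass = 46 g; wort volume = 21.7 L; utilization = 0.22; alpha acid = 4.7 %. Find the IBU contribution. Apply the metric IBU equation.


IBU = (α/100)·mass·U·1000 / V
IBU = (4.7/100)·46·0.22·1000 / 21.7

21.9189 IBU


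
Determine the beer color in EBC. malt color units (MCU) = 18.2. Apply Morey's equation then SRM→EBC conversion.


SRM = 1.4922·MCU^0.6859;  EBC = SRM·1.97
SRM = 1.4922·18.2^0.6859 = 10.9172
EBC = 10.9172·1.97

21.5068 EBC


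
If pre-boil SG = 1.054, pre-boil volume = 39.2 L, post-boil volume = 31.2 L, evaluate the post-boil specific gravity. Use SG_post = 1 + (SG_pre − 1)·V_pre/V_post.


pts_pre = (1.054 − 1)·1000 = 54.0000
pts_post = 54.0000·39.2/31.2 = 67.8462
SG_post = 1 + 67.8462/1000

1.0678


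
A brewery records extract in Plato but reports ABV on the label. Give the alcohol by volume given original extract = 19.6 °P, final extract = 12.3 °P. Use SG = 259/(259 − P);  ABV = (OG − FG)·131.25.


OG = 259/(259 − 19.6) = 1.0819
FG = 259/(259 − 12.3) = 1.0499
ABV = (1.0819 − 1.0499)·131.25

4.2017 % ABV


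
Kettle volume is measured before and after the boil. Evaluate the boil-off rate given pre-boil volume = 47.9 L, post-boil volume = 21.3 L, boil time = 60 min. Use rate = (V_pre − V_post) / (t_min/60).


rate = (47.9 − 21.3) / (60/60)

26.6000 L/hr


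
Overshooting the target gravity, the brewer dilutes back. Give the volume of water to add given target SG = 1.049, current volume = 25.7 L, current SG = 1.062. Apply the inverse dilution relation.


V_water = V·((SG_curr − 1)/(SG_target − 1) − 1)
V_water = 25.7·((1.062 − 1)/(1.049 − 1) − 1)

6.8184 L


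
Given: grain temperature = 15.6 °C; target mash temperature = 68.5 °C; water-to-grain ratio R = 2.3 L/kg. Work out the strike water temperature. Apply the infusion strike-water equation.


T_strike = (0.41/R)·(T_mash − T_grain) + T_mash
T_strike = (0.41/2.3)·(68.5 − 15.6) + 68.5

77.9300 °C


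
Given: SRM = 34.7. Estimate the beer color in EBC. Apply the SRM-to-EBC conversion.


EBC = SRM · 1.97
EBC = 34.7 · 1.97

68.3590 EBC


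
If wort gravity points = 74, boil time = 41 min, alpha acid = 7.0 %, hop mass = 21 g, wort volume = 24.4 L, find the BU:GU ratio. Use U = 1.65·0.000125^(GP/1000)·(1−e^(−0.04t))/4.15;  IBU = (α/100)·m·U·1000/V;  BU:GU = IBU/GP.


U = 1.65·0.000125^(74/1000)·(1−e^(−0.04·41))/4.15 = 0.1648
IBU = (7.0/100)·21·0.1648·1000/24.4 = 9.9284
BU:GU = 9.9284/74

0.1342


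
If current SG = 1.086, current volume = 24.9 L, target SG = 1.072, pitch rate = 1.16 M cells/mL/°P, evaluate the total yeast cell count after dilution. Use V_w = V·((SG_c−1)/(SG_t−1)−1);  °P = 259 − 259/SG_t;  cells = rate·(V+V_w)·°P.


V_w = 24.9·((1.086−1)/(1.072−1)−1) = 4.8417
V_final = 24.9 + 4.8417 = 29.7417
°P = 259 − 259/1.072 = 17.3955
cells = 1.16·29.7417·17.3955

600.1513 billion cells


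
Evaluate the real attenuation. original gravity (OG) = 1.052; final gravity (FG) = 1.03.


AA = (OG−FG)/(OG−1)·100;  RA = AA·0.8192
AA = (1.052 − 1.03)/(1.052 − 1)·100 = 42.3077
RA = 42.3077·0.8192

34.6585 %


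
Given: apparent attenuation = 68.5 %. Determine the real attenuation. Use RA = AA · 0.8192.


RA = 68.5 · 0.8192

56.1152 %


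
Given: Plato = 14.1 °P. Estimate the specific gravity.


SG = 259/(259 − P)
SG = 259/(259 − 14.1)

1.0576


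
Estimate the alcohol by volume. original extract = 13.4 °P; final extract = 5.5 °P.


SG = 259/(259 − P);  ABV = (OG − FG)·131.25
OG = 259/(259 − 13.4) = 1.0546
FG = 259/(259 − 5.5) = 1.0217
ABV = (1.0546 − 1.0217)·131.25

4.3134 % ABV


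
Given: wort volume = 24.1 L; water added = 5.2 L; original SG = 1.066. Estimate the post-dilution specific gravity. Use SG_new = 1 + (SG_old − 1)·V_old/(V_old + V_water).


pts = (1.066 − 1)·1000·24.1/(24.1 + 5.2) = 54.2867
SG_new = 1 + 54.2867/1000

1.0543


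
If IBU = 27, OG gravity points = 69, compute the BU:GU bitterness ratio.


BU:GU = IBU / OG_points
BU:GU = 27 / 69

0.3913


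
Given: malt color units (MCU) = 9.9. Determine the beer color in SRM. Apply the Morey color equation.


SRM = 1.4922 · MCU^0.6859
SRM = 1.4922 · 9.9^0.6859

7.1901 SRM


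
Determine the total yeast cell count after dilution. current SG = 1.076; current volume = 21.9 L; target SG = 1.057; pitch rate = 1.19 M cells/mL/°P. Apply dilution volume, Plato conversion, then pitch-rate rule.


V_w = V·((SG_c−1)/(SG_t−1)−1);  °P = 259 − 259/SG_t;  cells = rate·(V+V_w)·°P
V_w = 21.9·((1.076−1)/(1.057−1)−1) = 7.3000
V_final = 21.9 + 7.3000 = 29.2000
°P = 259 − 259/1.057 = 13.9669
cells = 1.19·29.2000·13.9669

485.3214 billion cells


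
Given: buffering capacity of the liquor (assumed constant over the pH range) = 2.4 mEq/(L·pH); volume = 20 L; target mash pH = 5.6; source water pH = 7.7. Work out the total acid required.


acid = buffering capacity · (pH_source − pH_target) · V
acid = 2.4 · (7.7 − 5.6) · 20

100.8000 mEq


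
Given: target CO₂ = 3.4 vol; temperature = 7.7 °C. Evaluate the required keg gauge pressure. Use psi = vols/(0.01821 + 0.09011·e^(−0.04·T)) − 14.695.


psi = 3.4/(0.01821 + 0.09011·e^(−0.04·7.7)) − 14.695

25.5735 psi


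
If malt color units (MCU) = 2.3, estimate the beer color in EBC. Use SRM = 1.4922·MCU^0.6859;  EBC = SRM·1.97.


SRM = 1.4922·2.3^0.6859 = 2.6420
EBC = 2.6420·1.97

5.2048 EBC


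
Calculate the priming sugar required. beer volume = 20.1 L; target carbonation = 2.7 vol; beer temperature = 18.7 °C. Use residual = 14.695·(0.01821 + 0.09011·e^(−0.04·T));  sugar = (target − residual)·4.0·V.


residual = 14.695·(0.01821 + 0.09011·e^(−0.04·18.7)) = 0.8943
sugar = (2.7 − 0.8943)·4.0·20.1

145.1751 g


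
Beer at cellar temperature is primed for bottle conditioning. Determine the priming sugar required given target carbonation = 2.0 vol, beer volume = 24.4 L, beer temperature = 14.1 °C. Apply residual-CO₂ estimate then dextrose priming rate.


residual = 14.695·(0.01821 + 0.09011·e^(−0.04·T));  sugar = (target − residual)·4.0·V
residual = 14.695·(0.01821 + 0.09011·e^(−0.04·14.1)) = 1.0210
sugar = (2.0 − 1.0210)·4.0·24.4

95.5550 g


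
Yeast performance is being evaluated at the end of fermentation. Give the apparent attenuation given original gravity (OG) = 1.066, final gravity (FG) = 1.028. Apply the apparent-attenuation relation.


AA = (OG − FG)/(OG − 1) · 100
AA = (1.066 − 1.028)/(1.066 − 1) · 100

57.5758 %


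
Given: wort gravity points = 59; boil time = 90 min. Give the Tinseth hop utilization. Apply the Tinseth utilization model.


U = 1.65·0.000125^(GP/1000) · (1 − e^(−0.04·t))/4.15
bigness = 1.65·0.000125^(59/1000) = 0.9710
boil_factor = (1 − e^(−0.04·90))/4.15 = 0.2344
U = 0.9710 · 0.2344

0.2276


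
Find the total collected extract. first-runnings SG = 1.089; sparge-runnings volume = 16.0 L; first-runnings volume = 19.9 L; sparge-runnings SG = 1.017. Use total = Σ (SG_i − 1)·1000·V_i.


first = (1.089 − 1)·1000·19.9 = 1771.1000
sparge = (1.017 − 1)·1000·16.0 = 272.0000
total = 1771.1000 + 272.0000

2043.1000 gravity·L


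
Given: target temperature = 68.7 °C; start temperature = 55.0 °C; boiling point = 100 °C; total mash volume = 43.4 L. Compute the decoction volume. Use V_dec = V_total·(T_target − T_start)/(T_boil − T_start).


V_dec = 43.4·(68.7 − 55.0)/(100 − 55.0)

13.2129 L


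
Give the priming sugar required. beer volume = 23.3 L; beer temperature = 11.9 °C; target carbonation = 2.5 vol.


residual = 14.695·(0.01821 + 0.09011·e^(−0.04·T));  sugar = (target − residual)·4.0·V
residual = 14.695·(0.01821 + 0.09011·e^(−0.04·11.9)) = 1.0903
sugar = (2.5 − 1.0903)·4.0·23.3

131.3885 g


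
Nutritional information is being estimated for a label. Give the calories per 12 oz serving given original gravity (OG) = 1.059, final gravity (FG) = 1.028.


ABW = (OG−FG)·131.25·0.79/FG;  °P = 259 − 259/SG (for OG→OE and FG→AE);  RE = 0.1808·OE + 0.8192·AE;  Cal = (6.9·ABW + 4·(RE−0.1))·FG·3.55
ABW = (1.059 − 1.028)·131.25·0.79/1.028 = 3.1268
OE = 259 − 259/1.059 = 14.4297 °P
AE = 259 − 259/1.028 = 7.0545 °P
RE = 0.1808·14.4297 + 0.8192·7.0545 = 8.3879 °P
Cal = (6.9·3.1268 + 4·(8.3879−0.1))·1.028·3.55

199.7181 kcal


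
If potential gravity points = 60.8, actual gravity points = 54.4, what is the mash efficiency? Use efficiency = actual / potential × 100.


efficiency = 54.4 / 60.8 × 100

89.4737 %


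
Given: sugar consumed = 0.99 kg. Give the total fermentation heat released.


Q = m_sugar · 590 kJ/kg
Q = 0.99 · 590

584.1000 kJ


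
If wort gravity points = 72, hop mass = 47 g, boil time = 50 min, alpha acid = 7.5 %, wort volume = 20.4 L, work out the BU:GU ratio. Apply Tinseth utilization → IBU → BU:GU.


U = 1.65·0.000125^(GP/1000)·(1−e^(−0.04t))/4.15;  IBU = (α/100)·m·U·1000/V;  BU:GU = IBU/GP
U = 1.65·0.000125^(72/1000)·(1−e^(−0.04·50))/4.15 = 0.1800
IBU = (7.5/100)·47·0.1800·1000/20.4 = 31.1021
BU:GU = 31.1021/72

0.4320


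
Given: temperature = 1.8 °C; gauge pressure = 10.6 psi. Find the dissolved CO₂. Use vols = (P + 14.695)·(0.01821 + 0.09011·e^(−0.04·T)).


vols = (10.6 + 14.695)·(0.01821 + 0.09011·e^(−0.04·1.8))

2.5816 volumes


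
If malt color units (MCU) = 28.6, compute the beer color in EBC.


SRM = 1.4922·MCU^0.6859;  EBC = SRM·1.97
SRM = 1.4922·28.6^0.6859 = 14.8850
EBC = 14.8850·1.97

29.3234 EBC


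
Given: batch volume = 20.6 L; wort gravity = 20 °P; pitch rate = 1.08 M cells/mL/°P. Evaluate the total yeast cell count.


cells (billions) = rate · V_L · °P
cells = 1.08 · 20.6 · 20

444.9600 billion cells


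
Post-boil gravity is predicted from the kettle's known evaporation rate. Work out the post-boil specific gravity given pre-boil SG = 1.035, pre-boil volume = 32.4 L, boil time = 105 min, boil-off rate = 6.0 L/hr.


V_post = V_pre − rate·(t/60);  SG_post = 1 + (SG_pre−1)·V_pre/V_post
V_post = 32.4 − 6.0·(105/60) = 21.9000
SG_post = 1 + (1.035 − 1)·32.4/21.9000

1.0518


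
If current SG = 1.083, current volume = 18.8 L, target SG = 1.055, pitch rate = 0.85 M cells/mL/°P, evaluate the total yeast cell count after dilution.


V_w = V·((SG_c−1)/(SG_t−1)−1);  °P = 259 − 259/SG_t;  cells = rate·(V+V_w)·°P
V_w = 18.8·((1.083−1)/(1.055−1)−1) = 9.5709
V_final = 18.8 + 9.5709 = 28.3709
°P = 259 − 259/1.055 = 13.5024
cells = 0.85·28.3709·13.5024

325.6133 billion cells


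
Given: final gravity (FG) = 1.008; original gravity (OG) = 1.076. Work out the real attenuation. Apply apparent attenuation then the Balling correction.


AA = (OG−FG)/(OG−1)·100;  RA = AA·0.8192
AA = (1.076 − 1.008)/(1.076 − 1)·100 = 89.4737
RA = 89.4737·0.8192

73.2968 %


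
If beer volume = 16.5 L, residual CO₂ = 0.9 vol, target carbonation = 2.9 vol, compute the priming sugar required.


sugar = (target − residual)·4.0·V
sugar = (2.9 − 0.9)·4.0·16.5

132.0000 g


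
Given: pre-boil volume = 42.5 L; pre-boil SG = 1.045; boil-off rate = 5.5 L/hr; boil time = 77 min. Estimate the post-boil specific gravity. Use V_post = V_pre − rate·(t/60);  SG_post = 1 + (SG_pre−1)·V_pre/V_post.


V_post = 42.5 − 5.5·(77/60) = 35.4417
SG_post = 1 + (1.045 − 1)·42.5/35.4417

1.0540


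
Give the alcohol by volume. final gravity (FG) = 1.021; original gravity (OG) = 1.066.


ABV = (OG − FG) · 131.25
ABV = (1.066 − 1.021) · 131.25

5.9063 % ABV


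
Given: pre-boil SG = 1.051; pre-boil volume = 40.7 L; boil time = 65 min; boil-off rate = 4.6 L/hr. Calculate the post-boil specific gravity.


V_post = V_pre − rate·(t/60);  SG_post = 1 + (SG_pre−1)·V_pre/V_post
V_post = 40.7 − 4.6·(65/60) = 35.7167
SG_post = 1 + (1.051 − 1)·40.7/35.7167

1.0581


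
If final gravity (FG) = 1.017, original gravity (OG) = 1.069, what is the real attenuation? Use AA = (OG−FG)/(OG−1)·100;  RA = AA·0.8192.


AA = (1.069 − 1.017)/(1.069 − 1)·100 = 75.3623
RA = 75.3623·0.8192

61.7368 %


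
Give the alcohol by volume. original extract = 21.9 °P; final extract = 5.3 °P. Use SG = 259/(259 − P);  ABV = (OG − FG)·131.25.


OG = 259/(259 − 21.9) = 1.0924
FG = 259/(259 − 5.3) = 1.0209
ABV = (1.0924 − 1.0209)·131.25

9.3811 % ABV


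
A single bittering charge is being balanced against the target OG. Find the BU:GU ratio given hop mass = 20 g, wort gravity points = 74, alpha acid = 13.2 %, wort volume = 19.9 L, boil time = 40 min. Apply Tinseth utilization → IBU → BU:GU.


U = 1.65·0.000125^(GP/1000)·(1−e^(−0.04t))/4.15;  IBU = (α/100)·m·U·1000/V;  BU:GU = IBU/GP
U = 1.65·0.000125^(74/1000)·(1−e^(−0.04·40))/4.15 = 0.1632
IBU = (13.2/100)·20·0.1632·1000/19.9 = 21.6480
BU:GU = 21.6480/74

0.2925


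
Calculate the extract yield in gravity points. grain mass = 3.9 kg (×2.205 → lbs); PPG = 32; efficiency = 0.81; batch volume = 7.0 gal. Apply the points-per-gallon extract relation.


points = lbs × PPG × eff / vol
lbs = 3.9 × 2.205 = 8.5995
points = 8.5995 × 32 × 0.81 / 7.0

31.8427 points


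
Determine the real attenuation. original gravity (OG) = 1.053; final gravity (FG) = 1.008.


AA = (OG−FG)/(OG−1)·100;  RA = AA·0.8192
AA = (1.053 − 1.008)/(1.053 − 1)·100 = 84.9057
RA = 84.9057·0.8192

69.5547 %


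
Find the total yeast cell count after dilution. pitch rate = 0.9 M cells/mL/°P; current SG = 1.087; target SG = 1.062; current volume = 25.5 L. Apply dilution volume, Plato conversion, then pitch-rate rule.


V_w = V·((SG_c−1)/(SG_t−1)−1);  °P = 259 − 259/SG_t;  cells = rate·(V+V_w)·°P
V_w = 25.5·((1.087−1)/(1.062−1)−1) = 10.2823
V_final = 25.5 + 10.2823 = 35.7823
°P = 259 − 259/1.062 = 15.1205
cells = 0.9·35.7823·15.1205

486.9419 billion cells


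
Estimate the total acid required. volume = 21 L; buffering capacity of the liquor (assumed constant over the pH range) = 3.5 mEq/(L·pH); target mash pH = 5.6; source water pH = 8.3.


acid = buffering capacity · (pH_source − pH_target) · V
acid = 3.5 · (8.3 − 5.6) · 21

198.4500 mEq


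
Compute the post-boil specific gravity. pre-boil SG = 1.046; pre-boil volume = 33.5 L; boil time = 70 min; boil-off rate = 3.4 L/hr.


V_post = V_pre − rate·(t/60);  SG_post = 1 + (SG_pre−1)·V_pre/V_post
V_post = 33.5 − 3.4·(70/60) = 29.5333
SG_post = 1 + (1.046 − 1)·33.5/29.5333

1.0522


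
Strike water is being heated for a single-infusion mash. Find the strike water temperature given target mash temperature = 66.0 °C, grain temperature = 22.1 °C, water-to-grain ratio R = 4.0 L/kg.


T_strike = (0.41/R)·(T_mash − T_grain) + T_mash
T_strike = (0.41/4.0)·(66.0 − 22.1) + 66.0

70.4998 °C


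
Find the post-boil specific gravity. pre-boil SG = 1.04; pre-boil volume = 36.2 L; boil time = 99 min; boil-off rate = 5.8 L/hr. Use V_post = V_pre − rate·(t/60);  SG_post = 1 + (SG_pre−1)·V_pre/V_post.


V_post = 36.2 − 5.8·(99/60) = 26.6300
SG_post = 1 + (1.04 − 1)·36.2/26.6300

1.0544
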